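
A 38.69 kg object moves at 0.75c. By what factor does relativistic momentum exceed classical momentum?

p_rel = γmv, p_class = mv
Ratio = γ = 1/√(1 - 0.75²) = 1.512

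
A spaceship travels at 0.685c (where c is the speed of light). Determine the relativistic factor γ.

v/c = 0.685, so (v/c)² = 0.469225
1 - (v/c)² = 0.530775
γ = 1/√(0.530775) = 1.373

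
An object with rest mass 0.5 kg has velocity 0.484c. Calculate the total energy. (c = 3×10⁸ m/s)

γ = 1/√(1 - 0.484²) = 1.14277
mc² = 0.5 × (3×10⁸)² = 4.500×10¹⁶ J
E = γmc² = 1.14277 × 4.500×10¹⁶ = 5.142×10¹⁶ J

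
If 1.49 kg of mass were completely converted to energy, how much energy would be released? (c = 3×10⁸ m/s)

Using E = mc²:
c² = (3×10⁸)² = 9×10¹⁶ m²/s²
E = 1.49 × 9×10¹⁶ = 1.341×10¹⁷ J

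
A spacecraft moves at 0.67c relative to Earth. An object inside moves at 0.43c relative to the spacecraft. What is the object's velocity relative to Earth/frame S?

u = (u' + v)/(1 + u'v/c²)
Numerator: 0.43 + 0.67 = 1.1
Denominator: 1 + 0.2881 = 1.2881
u = 1.1/1.2881 = 0.8540c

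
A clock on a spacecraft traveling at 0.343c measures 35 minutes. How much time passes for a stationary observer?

Proper time Δt₀ = 35 minutes
γ = 1/√(1 - 0.343²) = 1.0646
Δt = γΔt₀ = 1.0646 × 35 = 37.26 minutes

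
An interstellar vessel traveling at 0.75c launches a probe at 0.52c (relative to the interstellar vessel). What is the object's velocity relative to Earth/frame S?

u = (u' + v)/(1 + u'v/c²)
Numerator: 0.52 + 0.75 = 1.27
Denominator: 1 + 0.39 = 1.39
u = 1.27/1.39 = 0.9137c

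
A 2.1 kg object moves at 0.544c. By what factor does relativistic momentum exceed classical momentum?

p_rel = γmv, p_class = mv
Ratio = γ = 1/√(1 - 0.544²) = 1.192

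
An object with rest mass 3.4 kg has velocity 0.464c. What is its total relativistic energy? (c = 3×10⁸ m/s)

γ = 1/√(1 - 0.464²) = 1.1289
mc² = 3.4 × (3×10⁸)² = 3.060×10¹⁷ J
E = γmc² = 1.1289 × 3.060×10¹⁷ = 3.454×10¹⁷ J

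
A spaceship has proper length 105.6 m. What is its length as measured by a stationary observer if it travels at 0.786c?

Proper length L₀ = 105.6 m
γ = 1/√(1 - 0.786²) = 1.61753
L = L₀/γ = 105.6/1.61753 = 65.28 m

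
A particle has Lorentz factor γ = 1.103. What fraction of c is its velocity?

From γ = 1/√(1 - v²/c²):
1/γ² = 1/1.103² = 0.821957
v²/c² = 1 - 0.821957 = 0.178043
v/c = √(0.178043) = 0.4220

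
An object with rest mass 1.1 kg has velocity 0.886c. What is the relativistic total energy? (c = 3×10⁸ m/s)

γ = 1/√(1 - 0.886²) = 2.157
mc² = 1.1 × (3×10⁸)² = 9.900×10¹⁶ J
E = γmc² = 2.157 × 9.900×10¹⁶ = 2.135×10¹⁷ J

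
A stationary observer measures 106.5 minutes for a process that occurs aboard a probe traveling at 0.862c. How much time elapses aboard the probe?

Dilated time Δt = 106.5 minutes
γ = 1/√(1 - 0.862²) = 1.9727
Δt₀ = Δt/γ = 106.5/1.9727 = 53.99 minutes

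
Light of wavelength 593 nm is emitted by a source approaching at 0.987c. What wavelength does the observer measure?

β = 0.987
Wavelength Doppler factor = √(0.013/1.987) = √(0.006543) = 0.08089
λ_obs = 593 × 0.08089 = 47.97 nm (blueshift)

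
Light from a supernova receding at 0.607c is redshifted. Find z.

β = 0.607
(1+β)/(1-β) = 1.607/0.393 = 4.089
√(4.089) = 2.022
z = 2.022 - 1 = 1.022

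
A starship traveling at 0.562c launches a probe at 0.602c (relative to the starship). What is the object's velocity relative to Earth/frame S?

u = (u' + v)/(1 + u'v/c²)
Numerator: 0.602 + 0.562 = 1.164
Denominator: 1 + 0.338324 = 1.338324
u = 1.164/1.338324 = 0.8697c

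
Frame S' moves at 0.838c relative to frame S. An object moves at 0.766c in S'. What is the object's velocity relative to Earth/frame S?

u = (u' + v)/(1 + u'v/c²)
Numerator: 0.766 + 0.838 = 1.604
Denominator: 1 + 0.641908 = 1.641908
u = 1.604/1.641908 = 0.9769c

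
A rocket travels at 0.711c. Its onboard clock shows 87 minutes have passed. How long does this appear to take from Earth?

Proper time Δt₀ = 87 minutes
γ = 1/√(1 - 0.711²) = 1.422
Δt = γΔt₀ = 1.422 × 87 = 123.7 minutes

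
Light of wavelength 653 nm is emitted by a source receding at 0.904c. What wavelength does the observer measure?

β = 0.904
Wavelength Doppler factor = √(1.904/0.096) = √(19.83) = 4.453
λ_obs = 653 × 4.453 = 2908 nm (redshift)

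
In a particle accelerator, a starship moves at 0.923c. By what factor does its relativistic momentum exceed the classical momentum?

p_rel = γmv, p_class = mv
Ratio = γ = 1/√(1 - 0.923²)
= 1/√(0.148071) = 2.599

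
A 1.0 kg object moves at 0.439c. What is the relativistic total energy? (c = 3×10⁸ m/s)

γ = 1/√(1 - 0.439²) = 1.113
mc² = 1.0 × (3×10⁸)² = 9.000×10¹⁶ J
E = γmc² = 1.113 × 9.000×10¹⁶ = 1.002×10¹⁷ J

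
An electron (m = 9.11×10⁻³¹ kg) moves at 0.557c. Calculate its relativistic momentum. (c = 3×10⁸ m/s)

γ = 1/√(1 - 0.557²) = 1.204
v = 0.557 × 3×10⁸ = 1.671×10⁸ m/s
p = γmv = 1.204 × 9.11×10⁻³¹ × 1.671×10⁸ = 1.833×10⁻²² kg·m/s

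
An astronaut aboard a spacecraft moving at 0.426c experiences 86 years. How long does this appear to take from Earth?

Proper time Δt₀ = 86 years
γ = 1/√(1 - 0.426²) = 1.1053
Δt = γΔt₀ = 1.1053 × 86 = 95.06 years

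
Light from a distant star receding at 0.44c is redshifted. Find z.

β = 0.44
(1+β)/(1-β) = 1.44/0.56 = 2.5714
√(2.5714) = 1.6036
z = 1.6036 - 1 = 0.6036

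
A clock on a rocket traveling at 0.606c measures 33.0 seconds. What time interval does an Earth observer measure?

Proper time Δt₀ = 33.0 seconds
γ = 1/√(1 - 0.606²) = 1.25713
Δt = γΔt₀ = 1.25713 × 33.0 = 41.49 seconds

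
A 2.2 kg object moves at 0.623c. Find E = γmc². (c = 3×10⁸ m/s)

γ = 1/√(1 - 0.623²) = 1.2784
mc² = 2.2 × (3×10⁸)² = 1.980×10¹⁷ J
E = γmc² = 1.2784 × 1.980×10¹⁷ = 2.531×10¹⁷ J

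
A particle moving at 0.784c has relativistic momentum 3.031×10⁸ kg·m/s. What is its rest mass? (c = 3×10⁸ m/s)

γ = 1/√(1 - 0.784²) = 1.6109
v = 0.784 × 3×10⁸ = 2.352×10⁸ m/s
m = p/(γv) = 3.031×10⁸/(1.6109 × 2.352×10⁸) = 0.8000 kg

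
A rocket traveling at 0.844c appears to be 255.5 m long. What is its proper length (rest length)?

Contracted length L = 255.5 m
γ = 1/√(1 - 0.844²) = 1.8645
L₀ = γL = 1.8645 × 255.5 = 476.4 m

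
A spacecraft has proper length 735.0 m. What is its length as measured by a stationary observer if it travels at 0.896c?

Proper length L₀ = 735.0 m
γ = 1/√(1 - 0.896²) = 2.252
L = L₀/γ = 735.0/2.252 = 326.4 m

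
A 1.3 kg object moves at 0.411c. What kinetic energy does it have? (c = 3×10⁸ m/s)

γ = 1/√(1 - 0.411²) = 1.09693
γ - 1 = 0.09693
KE = (γ-1)mc² = 0.09693 × 1.3 × (3×10⁸)² = 1.134×10¹⁶ J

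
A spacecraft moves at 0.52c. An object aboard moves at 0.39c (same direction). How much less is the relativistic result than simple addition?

Classical: u' + v = 0.39 + 0.52 = 0.91c
Relativistic: u = (0.39 + 0.52)/(1 + 0.2028) = 0.91/1.2028 = 0.7566c
Difference: 0.91 - 0.7566 = 0.1534c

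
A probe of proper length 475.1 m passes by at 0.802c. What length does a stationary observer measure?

Proper length L₀ = 475.1 m
γ = 1/√(1 - 0.802²) = 1.674
L = L₀/γ = 475.1/1.674 = 283.8 m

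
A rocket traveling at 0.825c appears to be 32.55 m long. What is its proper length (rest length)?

Contracted length L = 32.55 m
γ = 1/√(1 - 0.825²) = 1.7695
L₀ = γL = 1.7695 × 32.55 = 57.60 m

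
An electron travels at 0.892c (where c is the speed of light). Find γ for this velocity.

v/c = 0.892, so (v/c)² = 0.795664
1 - (v/c)² = 0.204336
γ = 1/√(0.204336) = 2.212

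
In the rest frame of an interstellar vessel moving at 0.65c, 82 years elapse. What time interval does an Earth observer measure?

Proper time Δt₀ = 82 years
γ = 1/√(1 - 0.65²) = 1.316
Δt = γΔt₀ = 1.316 × 82 = 107.9 years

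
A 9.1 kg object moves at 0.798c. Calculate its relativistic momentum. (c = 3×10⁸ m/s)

γ = 1/√(1 - 0.798²) = 1.6593
v = 0.798 × 3×10⁸ = 2.394×10⁸ m/s
p = γmv = 1.6593 × 9.1 × 2.394×10⁸ = 3.615×10⁹ kg·m/s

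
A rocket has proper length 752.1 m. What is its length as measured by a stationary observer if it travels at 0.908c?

Proper length L₀ = 752.1 m
γ = 1/√(1 - 0.908²) = 2.387
L = L₀/γ = 752.1/2.387 = 315.1 m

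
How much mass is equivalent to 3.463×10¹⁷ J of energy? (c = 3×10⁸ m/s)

From E = mc², we get m = E/c²
c² = (3×10⁸)² = 9×10¹⁶ m²/s²
m = 3.463×10¹⁷ / 9×10¹⁶ = 3.848 kg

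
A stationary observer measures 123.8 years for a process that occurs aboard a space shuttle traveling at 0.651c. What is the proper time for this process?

Dilated time Δt = 123.8 years
γ = 1/√(1 - 0.651²) = 1.3174
Δt₀ = Δt/γ = 123.8/1.3174 = 93.97 years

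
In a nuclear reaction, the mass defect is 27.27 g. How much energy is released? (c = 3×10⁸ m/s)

Convert mass defect: Δm = 27.27 g = 0.02727 kg
E = Δm·c² = 0.02727 × (3×10⁸)²
= 0.02727 × 9×10¹⁶ = 2.454×10¹⁵ J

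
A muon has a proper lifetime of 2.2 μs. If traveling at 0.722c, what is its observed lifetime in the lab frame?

Proper lifetime τ₀ = 2.2 μs
γ = 1/√(1 - 0.722²) = 1.4453
τ = γτ₀ = 1.4453 × 2.2 μs = 3.180 μs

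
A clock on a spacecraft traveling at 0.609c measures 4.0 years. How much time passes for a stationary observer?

Proper time Δt₀ = 4.0 years
γ = 1/√(1 - 0.609²) = 1.2608
Δt = γΔt₀ = 1.2608 × 4.0 = 5.043 years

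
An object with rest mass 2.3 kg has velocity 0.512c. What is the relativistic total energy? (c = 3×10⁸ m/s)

γ = 1/√(1 - 0.512²) = 1.1642
mc² = 2.3 × (3×10⁸)² = 2.070×10¹⁷ J
E = γmc² = 1.1642 × 2.070×10¹⁷ = 2.410×10¹⁷ J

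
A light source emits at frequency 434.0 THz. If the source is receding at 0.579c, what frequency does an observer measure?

β = v/c = 0.579
(1-β)/(1+β) = 0.421/1.579 = 0.26662
Doppler factor = √(0.26662) = 0.5164
f_obs = 434.0 × 0.5164 = 224.1 THz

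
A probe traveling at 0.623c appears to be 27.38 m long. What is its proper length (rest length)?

Contracted length L = 27.38 m
γ = 1/√(1 - 0.623²) = 1.2784
L₀ = γL = 1.2784 × 27.38 = 35.00 m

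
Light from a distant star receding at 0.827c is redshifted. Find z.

β = 0.827
(1+β)/(1-β) = 1.827/0.173 = 10.56
√(10.56) = 3.250
z = 3.250 - 1 = 2.250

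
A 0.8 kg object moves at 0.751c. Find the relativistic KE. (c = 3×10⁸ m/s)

γ = 1/√(1 - 0.751²) = 1.5145
γ - 1 = 0.5145
KE = (γ-1)mc² = 0.5145 × 0.8 × (3×10⁸)² = 3.704×10¹⁶ J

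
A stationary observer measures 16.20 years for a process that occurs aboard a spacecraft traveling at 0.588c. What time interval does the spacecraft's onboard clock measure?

Dilated time Δt = 16.20 years
γ = 1/√(1 - 0.588²) = 1.2363
Δt₀ = Δt/γ = 16.20/1.2363 = 13.10 years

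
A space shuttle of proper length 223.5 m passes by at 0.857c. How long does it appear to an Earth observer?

Proper length L₀ = 223.5 m
γ = 1/√(1 - 0.857²) = 1.9406
L = L₀/γ = 223.5/1.9406 = 115.2 m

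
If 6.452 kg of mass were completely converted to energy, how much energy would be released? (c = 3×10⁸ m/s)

Using E = mc²:
c² = (3×10⁸)² = 9×10¹⁶ m²/s²
E = 6.452 × 9×10¹⁶ = 5.807×10¹⁷ J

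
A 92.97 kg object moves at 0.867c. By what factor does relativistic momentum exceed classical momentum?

p_rel = γmv, p_class = mv
Ratio = γ = 1/√(1 - 0.867²) = 2.007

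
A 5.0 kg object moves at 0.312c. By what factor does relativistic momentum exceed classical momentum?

p_rel = γmv, p_class = mv
Ratio = γ = 1/√(1 - 0.312²) = 1.053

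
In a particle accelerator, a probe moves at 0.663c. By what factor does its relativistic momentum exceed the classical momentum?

p_rel = γmv, p_class = mv
Ratio = γ = 1/√(1 - 0.663²)
= 1/√(0.560431) = 1.336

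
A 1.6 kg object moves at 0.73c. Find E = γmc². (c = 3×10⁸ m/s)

γ = 1/√(1 - 0.73²) = 1.463
mc² = 1.6 × (3×10⁸)² = 1.440×10¹⁷ J
E = γmc² = 1.463 × 1.440×10¹⁷ = 2.107×10¹⁷ J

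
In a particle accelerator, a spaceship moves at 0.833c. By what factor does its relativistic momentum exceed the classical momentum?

p_rel = γmv, p_class = mv
Ratio = γ = 1/√(1 - 0.833²)
= 1/√(0.306111) = 1.807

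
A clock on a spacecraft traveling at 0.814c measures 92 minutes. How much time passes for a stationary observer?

Proper time Δt₀ = 92 minutes
γ = 1/√(1 - 0.814²) = 1.722
Δt = γΔt₀ = 1.722 × 92 = 158.4 minutes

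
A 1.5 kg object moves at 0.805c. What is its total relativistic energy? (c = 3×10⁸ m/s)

γ = 1/√(1 - 0.805²) = 1.686
mc² = 1.5 × (3×10⁸)² = 1.350×10¹⁷ J
E = γmc² = 1.686 × 1.350×10¹⁷ = 2.276×10¹⁷ J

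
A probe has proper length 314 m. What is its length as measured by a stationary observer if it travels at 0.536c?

Proper length L₀ = 314 m
γ = 1/√(1 - 0.536²) = 1.1845
L = L₀/γ = 314/1.1845 = 265.1 m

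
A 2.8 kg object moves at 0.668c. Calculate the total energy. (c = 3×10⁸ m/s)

γ = 1/√(1 - 0.668²) = 1.3438
mc² = 2.8 × (3×10⁸)² = 2.520×10¹⁷ J
E = γmc² = 1.3438 × 2.520×10¹⁷ = 3.386×10¹⁷ J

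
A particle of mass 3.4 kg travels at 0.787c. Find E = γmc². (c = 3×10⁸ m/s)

γ = 1/√(1 - 0.787²) = 1.621
mc² = 3.4 × (3×10⁸)² = 3.060×10¹⁷ J
E = γmc² = 1.621 × 3.060×10¹⁷ = 4.960×10¹⁷ J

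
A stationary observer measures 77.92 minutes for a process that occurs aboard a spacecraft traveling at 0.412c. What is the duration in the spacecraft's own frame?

Dilated time Δt = 77.92 minutes
γ = 1/√(1 - 0.412²) = 1.0975
Δt₀ = Δt/γ = 77.92/1.0975 = 71.00 minutes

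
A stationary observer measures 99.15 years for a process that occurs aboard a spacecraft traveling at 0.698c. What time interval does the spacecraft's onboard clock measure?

Dilated time Δt = 99.15 years
γ = 1/√(1 - 0.698²) = 1.3965
Δt₀ = Δt/γ = 99.15/1.3965 = 71.00 years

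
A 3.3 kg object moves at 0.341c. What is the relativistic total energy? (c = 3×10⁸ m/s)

γ = 1/√(1 - 0.341²) = 1.0638
mc² = 3.3 × (3×10⁸)² = 2.970×10¹⁷ J
E = γmc² = 1.0638 × 2.970×10¹⁷ = 3.159×10¹⁷ J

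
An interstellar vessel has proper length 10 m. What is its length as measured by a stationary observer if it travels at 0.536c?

Proper length L₀ = 10 m
γ = 1/√(1 - 0.536²) = 1.1845
L = L₀/γ = 10/1.1845 = 8.442 m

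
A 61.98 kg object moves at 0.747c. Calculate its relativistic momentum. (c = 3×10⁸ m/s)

γ = 1/√(1 - 0.747²) = 1.504
v = 0.747 × 3×10⁸ = 2.241×10⁸ m/s
p = γmv = 1.504 × 61.98 × 2.241×10⁸ = 2.089×10¹⁰ kg·m/s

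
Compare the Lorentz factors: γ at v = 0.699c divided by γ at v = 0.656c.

γ₁ = 1/√(1 - 0.699²) = 1.398
γ₂ = 1/√(1 - 0.656²) = 1.325
γ₁/γ₂ = 1.398/1.325 = 1.055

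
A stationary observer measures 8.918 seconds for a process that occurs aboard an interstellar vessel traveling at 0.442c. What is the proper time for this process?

Dilated time Δt = 8.918 seconds
γ = 1/√(1 - 0.442²) = 1.1148
Δt₀ = Δt/γ = 8.918/1.1148 = 8.000 seconds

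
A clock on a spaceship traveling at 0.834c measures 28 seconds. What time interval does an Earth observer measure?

Proper time Δt₀ = 28 seconds
γ = 1/√(1 - 0.834²) = 1.8124
Δt = γΔt₀ = 1.8124 × 28 = 50.75 seconds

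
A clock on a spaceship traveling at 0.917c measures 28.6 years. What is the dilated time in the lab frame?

Proper time Δt₀ = 28.6 years
γ = 1/√(1 - 0.917²) = 2.507
Δt = γΔt₀ = 2.507 × 28.6 = 71.70 years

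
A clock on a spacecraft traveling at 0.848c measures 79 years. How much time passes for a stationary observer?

Proper time Δt₀ = 79 years
γ = 1/√(1 - 0.848²) = 1.887
Δt = γΔt₀ = 1.887 × 79 = 149.1 years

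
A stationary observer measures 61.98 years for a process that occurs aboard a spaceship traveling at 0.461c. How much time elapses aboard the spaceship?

Dilated time Δt = 61.98 years
γ = 1/√(1 - 0.461²) = 1.127
Δt₀ = Δt/γ = 61.98/1.127 = 55.00 years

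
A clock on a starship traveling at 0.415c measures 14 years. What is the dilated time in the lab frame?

Proper time Δt₀ = 14 years
γ = 1/√(1 - 0.415²) = 1.099
Δt = γΔt₀ = 1.099 × 14 = 15.39 years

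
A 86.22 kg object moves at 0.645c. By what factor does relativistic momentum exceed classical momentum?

p_rel = γmv, p_class = mv
Ratio = γ = 1/√(1 - 0.645²) = 1.309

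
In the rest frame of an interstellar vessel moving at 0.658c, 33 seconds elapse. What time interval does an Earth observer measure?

Proper time Δt₀ = 33 seconds
γ = 1/√(1 - 0.658²) = 1.328
Δt = γΔt₀ = 1.328 × 33 = 43.82 seconds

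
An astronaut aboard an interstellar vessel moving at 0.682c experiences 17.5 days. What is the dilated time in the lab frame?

Proper time Δt₀ = 17.5 days
γ = 1/√(1 - 0.682²) = 1.3673
Δt = γΔt₀ = 1.3673 × 17.5 = 23.93 days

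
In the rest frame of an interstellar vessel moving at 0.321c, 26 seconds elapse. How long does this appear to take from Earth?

Proper time Δt₀ = 26 seconds
γ = 1/√(1 - 0.321²) = 1.0559
Δt = γΔt₀ = 1.0559 × 26 = 27.45 seconds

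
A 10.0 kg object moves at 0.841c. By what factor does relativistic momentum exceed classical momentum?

p_rel = γmv, p_class = mv
Ratio = γ = 1/√(1 - 0.841²) = 1.848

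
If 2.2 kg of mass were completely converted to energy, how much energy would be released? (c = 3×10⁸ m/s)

Using E = mc²:
c² = (3×10⁸)² = 9×10¹⁶ m²/s²
E = 2.2 × 9×10¹⁶ = 1.980×10¹⁷ J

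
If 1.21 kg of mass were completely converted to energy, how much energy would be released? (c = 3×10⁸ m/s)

Using E = mc²:
c² = (3×10⁸)² = 9×10¹⁶ m²/s²
E = 1.21 × 9×10¹⁶ = 1.089×10¹⁷ J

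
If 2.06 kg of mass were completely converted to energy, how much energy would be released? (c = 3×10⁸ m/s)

Using E = mc²:
c² = (3×10⁸)² = 9×10¹⁶ m²/s²
E = 2.06 × 9×10¹⁶ = 1.854×10¹⁷ J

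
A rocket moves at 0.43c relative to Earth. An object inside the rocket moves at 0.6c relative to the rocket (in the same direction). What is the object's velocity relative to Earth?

u = (u' + v)/(1 + u'v/c²)
Numerator: 0.6 + 0.43 = 1.03
Denominator: 1 + 0.258 = 1.258
u = 1.03/1.258 = 0.8188c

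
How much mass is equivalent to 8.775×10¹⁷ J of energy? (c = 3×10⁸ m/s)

From E = mc², we get m = E/c²
c² = (3×10⁸)² = 9×10¹⁶ m²/s²
m = 8.775×10¹⁷ / 9×10¹⁶ = 9.750 kg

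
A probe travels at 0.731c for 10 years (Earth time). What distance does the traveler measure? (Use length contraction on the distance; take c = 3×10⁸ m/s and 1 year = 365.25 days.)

Earth distance: d = v × t = 0.731c × 10 yr = 6.9206×10¹⁶ m
γ = 1.4655
d' = d/γ = 6.9206×10¹⁶/1.4655 = 4.722×10¹⁶ m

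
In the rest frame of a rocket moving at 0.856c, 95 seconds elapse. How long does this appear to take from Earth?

Proper time Δt₀ = 95 seconds
γ = 1/√(1 - 0.856²) = 1.9343
Δt = γΔt₀ = 1.9343 × 95 = 183.8 seconds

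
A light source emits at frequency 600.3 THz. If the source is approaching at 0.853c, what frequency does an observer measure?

β = v/c = 0.853
(1+β)/(1-β) = 1.853/0.147 = 12.605
Doppler factor = √(12.605) = 3.550
f_obs = 600.3 × 3.550 = 2131 THz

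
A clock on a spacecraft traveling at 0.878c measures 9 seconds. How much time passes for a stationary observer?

Proper time Δt₀ = 9 seconds
γ = 1/√(1 - 0.878²) = 2.089
Δt = γΔt₀ = 2.089 × 9 = 18.80 seconds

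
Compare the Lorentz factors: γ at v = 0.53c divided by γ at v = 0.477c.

γ₁ = 1/√(1 - 0.53²) = 1.179
γ₂ = 1/√(1 - 0.477²) = 1.138
γ₁/γ₂ = 1.179/1.138 = 1.036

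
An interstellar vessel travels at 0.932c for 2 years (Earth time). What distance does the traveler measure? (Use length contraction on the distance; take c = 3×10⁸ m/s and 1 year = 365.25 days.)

Earth distance: d = v × t = 0.932c × 2 yr = 1.7647×10¹⁶ m
γ = 2.7589
d' = d/γ = 1.7647×10¹⁶/2.7589 = 6.396×10¹⁵ m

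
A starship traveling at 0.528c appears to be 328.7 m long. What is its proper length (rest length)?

Contracted length L = 328.7 m
γ = 1/√(1 - 0.528²) = 1.1775
L₀ = γL = 1.1775 × 328.7 = 387.0 m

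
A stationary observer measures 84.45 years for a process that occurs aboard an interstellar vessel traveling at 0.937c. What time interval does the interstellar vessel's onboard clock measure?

Dilated time Δt = 84.45 years
γ = 1/√(1 - 0.937²) = 2.863
Δt₀ = Δt/γ = 84.45/2.863 = 29.50 years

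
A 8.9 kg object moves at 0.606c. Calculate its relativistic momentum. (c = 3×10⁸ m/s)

γ = 1/√(1 - 0.606²) = 1.257
v = 0.606 × 3×10⁸ = 1.818×10⁸ m/s
p = γmv = 1.257 × 8.9 × 1.818×10⁸ = 2.034×10⁹ kg·m/s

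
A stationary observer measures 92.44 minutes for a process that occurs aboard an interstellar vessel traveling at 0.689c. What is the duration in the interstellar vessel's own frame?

Dilated time Δt = 92.44 minutes
γ = 1/√(1 - 0.689²) = 1.3798
Δt₀ = Δt/γ = 92.44/1.3798 = 67.00 minutes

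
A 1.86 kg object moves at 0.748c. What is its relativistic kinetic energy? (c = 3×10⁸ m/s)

γ = 1/√(1 - 0.748²) = 1.5067
γ - 1 = 0.5067
KE = (γ-1)mc² = 0.5067 × 1.86 × (3×10⁸)² = 8.482×10¹⁶ J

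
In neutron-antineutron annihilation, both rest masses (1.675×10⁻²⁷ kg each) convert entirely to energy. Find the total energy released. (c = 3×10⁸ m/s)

Both particles have the same rest mass, so total mass = 2m
E = 2m·c² = 2 × 1.675×10⁻²⁷ × (3×10⁸)²
= 2 × 1.675×10⁻²⁷ × 9×10¹⁶
= 3.015×10⁻¹⁰ J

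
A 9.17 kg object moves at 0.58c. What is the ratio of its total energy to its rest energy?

E = γmc², E₀ = mc²
E/E₀ = γ = 1/√(1 - 0.58²) = 1.228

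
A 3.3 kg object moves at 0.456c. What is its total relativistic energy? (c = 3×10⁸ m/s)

γ = 1/√(1 - 0.456²) = 1.1236
mc² = 3.3 × (3×10⁸)² = 2.970×10¹⁷ J
E = γmc² = 1.1236 × 2.970×10¹⁷ = 3.337×10¹⁷ J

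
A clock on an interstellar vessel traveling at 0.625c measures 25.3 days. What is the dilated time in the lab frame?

Proper time Δt₀ = 25.3 days
γ = 1/√(1 - 0.625²) = 1.281
Δt = γΔt₀ = 1.281 × 25.3 = 32.41 days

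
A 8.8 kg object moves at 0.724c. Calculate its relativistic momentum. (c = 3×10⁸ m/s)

γ = 1/√(1 - 0.724²) = 1.450
v = 0.724 × 3×10⁸ = 2.172×10⁸ m/s
p = γmv = 1.450 × 8.8 × 2.172×10⁸ = 2.771×10⁹ kg·m/s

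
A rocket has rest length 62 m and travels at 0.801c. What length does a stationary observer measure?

Proper length L₀ = 62 m
γ = 1/√(1 - 0.801²) = 1.6704
L = L₀/γ = 62/1.6704 = 37.12 m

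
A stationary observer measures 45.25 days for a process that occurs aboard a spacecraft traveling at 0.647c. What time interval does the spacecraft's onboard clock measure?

Dilated time Δt = 45.25 days
γ = 1/√(1 - 0.647²) = 1.3115
Δt₀ = Δt/γ = 45.25/1.3115 = 34.50 days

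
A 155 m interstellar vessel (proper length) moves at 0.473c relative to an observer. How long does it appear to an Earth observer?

Proper length L₀ = 155 m
γ = 1/√(1 - 0.473²) = 1.135
L = L₀/γ = 155/1.135 = 136.6 m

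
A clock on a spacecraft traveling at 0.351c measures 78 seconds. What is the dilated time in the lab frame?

Proper time Δt₀ = 78 seconds
γ = 1/√(1 - 0.351²) = 1.068
Δt = γΔt₀ = 1.068 × 78 = 83.30 seconds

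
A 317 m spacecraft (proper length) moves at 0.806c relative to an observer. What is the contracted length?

Proper length L₀ = 317 m
γ = 1/√(1 - 0.806²) = 1.6894
L = L₀/γ = 317/1.6894 = 187.6 m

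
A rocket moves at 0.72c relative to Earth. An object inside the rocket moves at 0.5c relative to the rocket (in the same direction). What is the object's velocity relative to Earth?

u = (u' + v)/(1 + u'v/c²)
Numerator: 0.5 + 0.72 = 1.22
Denominator: 1 + 0.36 = 1.36
u = 1.22/1.36 = 0.8971c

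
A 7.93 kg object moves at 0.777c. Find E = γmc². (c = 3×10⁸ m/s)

γ = 1/√(1 - 0.777²) = 1.589
mc² = 7.93 × (3×10⁸)² = 7.137×10¹⁷ J
E = γmc² = 1.589 × 7.137×10¹⁷ = 1.134×10¹⁸ J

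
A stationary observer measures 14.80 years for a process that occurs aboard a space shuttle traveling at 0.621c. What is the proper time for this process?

Dilated time Δt = 14.80 years
γ = 1/√(1 - 0.621²) = 1.276
Δt₀ = Δt/γ = 14.80/1.276 = 11.60 years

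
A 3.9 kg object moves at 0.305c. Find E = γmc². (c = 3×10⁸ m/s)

γ = 1/√(1 - 0.305²) = 1.050
mc² = 3.9 × (3×10⁸)² = 3.510×10¹⁷ J
E = γmc² = 1.050 × 3.510×10¹⁷ = 3.686×10¹⁷ J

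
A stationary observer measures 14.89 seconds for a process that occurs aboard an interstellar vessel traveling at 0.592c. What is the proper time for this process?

Dilated time Δt = 14.89 seconds
γ = 1/√(1 - 0.592²) = 1.241
Δt₀ = Δt/γ = 14.89/1.241 = 12.00 seconds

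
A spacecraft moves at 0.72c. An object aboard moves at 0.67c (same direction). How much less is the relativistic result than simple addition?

Classical: u' + v = 0.67 + 0.72 = 1.39c
Relativistic: u = (0.67 + 0.72)/(1 + 0.4824) = 1.39/1.4824 = 0.9377c
Difference: 1.39 - 0.9377 = 0.4523c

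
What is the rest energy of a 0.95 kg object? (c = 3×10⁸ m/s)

c² = (3×10⁸)² = 9.000×10¹⁶ m²/s²
E₀ = mc² = 0.95 × 9.000×10¹⁶ = 8.550×10¹⁶ J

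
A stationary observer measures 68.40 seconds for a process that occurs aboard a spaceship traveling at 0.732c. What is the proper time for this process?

Dilated time Δt = 68.40 seconds
γ = 1/√(1 - 0.732²) = 1.4678
Δt₀ = Δt/γ = 68.40/1.4678 = 46.60 seconds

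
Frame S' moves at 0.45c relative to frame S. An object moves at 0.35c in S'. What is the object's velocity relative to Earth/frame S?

u = (u' + v)/(1 + u'v/c²)
Numerator: 0.35 + 0.45 = 0.8
Denominator: 1 + 0.1575 = 1.1575
u = 0.8/1.1575 = 0.6911c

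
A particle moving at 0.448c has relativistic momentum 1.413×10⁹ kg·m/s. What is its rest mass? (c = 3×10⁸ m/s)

γ = 1/√(1 - 0.448²) = 1.11853
v = 0.448 × 3×10⁸ = 1.344×10⁸ m/s
m = p/(γv) = 1.413×10⁹/(1.11853 × 1.344×10⁸) = 9.399 kg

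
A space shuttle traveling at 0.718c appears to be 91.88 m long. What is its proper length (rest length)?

Contracted length L = 91.88 m
γ = 1/√(1 - 0.718²) = 1.437
L₀ = γL = 1.437 × 91.88 = 132.0 m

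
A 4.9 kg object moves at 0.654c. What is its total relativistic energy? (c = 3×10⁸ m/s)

γ = 1/√(1 - 0.654²) = 1.322
mc² = 4.9 × (3×10⁸)² = 4.410×10¹⁷ J
E = γmc² = 1.322 × 4.410×10¹⁷ = 5.830×10¹⁷ J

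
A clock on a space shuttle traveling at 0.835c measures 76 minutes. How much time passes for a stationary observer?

Proper time Δt₀ = 76 minutes
γ = 1/√(1 - 0.835²) = 1.817
Δt = γΔt₀ = 1.817 × 76 = 138.1 minutes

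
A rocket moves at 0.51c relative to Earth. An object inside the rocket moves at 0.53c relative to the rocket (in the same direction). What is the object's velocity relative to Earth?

u = (u' + v)/(1 + u'v/c²)
Numerator: 0.53 + 0.51 = 1.04
Denominator: 1 + 0.2703 = 1.2703
u = 1.04/1.2703 = 0.8187c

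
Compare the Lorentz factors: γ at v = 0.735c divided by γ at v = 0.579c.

γ₁ = 1/√(1 - 0.735²) = 1.475
γ₂ = 1/√(1 - 0.579²) = 1.227
γ₁/γ₂ = 1.475/1.227 = 1.202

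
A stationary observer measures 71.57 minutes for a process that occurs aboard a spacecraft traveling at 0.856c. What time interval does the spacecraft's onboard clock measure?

Dilated time Δt = 71.57 minutes
γ = 1/√(1 - 0.856²) = 1.9343
Δt₀ = Δt/γ = 71.57/1.9343 = 37.00 minutes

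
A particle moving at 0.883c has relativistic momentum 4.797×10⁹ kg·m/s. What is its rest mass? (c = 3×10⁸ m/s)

γ = 1/√(1 - 0.883²) = 2.1305
v = 0.883 × 3×10⁸ = 2.649×10⁸ m/s
m = p/(γv) = 4.797×10⁹/(2.1305 × 2.649×10⁸) = 8.500 kg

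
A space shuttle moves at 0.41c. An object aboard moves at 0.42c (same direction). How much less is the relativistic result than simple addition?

Classical: u' + v = 0.42 + 0.41 = 0.83c
Relativistic: u = (0.42 + 0.41)/(1 + 0.1722) = 0.83/1.1722 = 0.7081c
Difference: 0.83 - 0.7081 = 0.1219c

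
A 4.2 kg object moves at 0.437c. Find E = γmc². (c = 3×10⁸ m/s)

γ = 1/√(1 - 0.437²) = 1.112
mc² = 4.2 × (3×10⁸)² = 3.780×10¹⁷ J
E = γmc² = 1.112 × 3.780×10¹⁷ = 4.203×10¹⁷ J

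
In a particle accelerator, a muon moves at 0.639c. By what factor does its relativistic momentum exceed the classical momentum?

p_rel = γmv, p_class = mv
Ratio = γ = 1/√(1 - 0.639²)
= 1/√(0.591679) = 1.300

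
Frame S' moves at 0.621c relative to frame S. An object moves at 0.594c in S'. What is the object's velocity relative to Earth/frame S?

u = (u' + v)/(1 + u'v/c²)
Numerator: 0.594 + 0.621 = 1.215
Denominator: 1 + 0.368874 = 1.368874
u = 1.215/1.368874 = 0.8876c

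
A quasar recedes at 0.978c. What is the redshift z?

β = 0.978
(1+β)/(1-β) = 1.978/0.022 = 89.91
√(89.91) = 9.482
z = 9.482 - 1 = 8.482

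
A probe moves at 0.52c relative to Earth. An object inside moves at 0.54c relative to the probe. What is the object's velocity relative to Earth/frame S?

u = (u' + v)/(1 + u'v/c²)
Numerator: 0.54 + 0.52 = 1.06
Denominator: 1 + 0.2808 = 1.2808
u = 1.06/1.2808 = 0.8276c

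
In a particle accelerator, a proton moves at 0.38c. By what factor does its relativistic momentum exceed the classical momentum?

p_rel = γmv, p_class = mv
Ratio = γ = 1/√(1 - 0.38²)
= 1/√(0.8556) = 1.081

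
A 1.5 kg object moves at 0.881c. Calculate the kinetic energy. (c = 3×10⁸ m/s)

γ = 1/√(1 - 0.881²) = 2.1136
γ - 1 = 1.1136
KE = (γ-1)mc² = 1.1136 × 1.5 × (3×10⁸)² = 1.503×10¹⁷ J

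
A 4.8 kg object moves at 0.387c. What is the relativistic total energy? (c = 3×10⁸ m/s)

γ = 1/√(1 - 0.387²) = 1.0845
mc² = 4.8 × (3×10⁸)² = 4.320×10¹⁷ J
E = γmc² = 1.0845 × 4.320×10¹⁷ = 4.685×10¹⁷ J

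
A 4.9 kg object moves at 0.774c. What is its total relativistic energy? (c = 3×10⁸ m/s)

γ = 1/√(1 - 0.774²) = 1.5793
mc² = 4.9 × (3×10⁸)² = 4.410×10¹⁷ J
E = γmc² = 1.5793 × 4.410×10¹⁷ = 6.965×10¹⁷ J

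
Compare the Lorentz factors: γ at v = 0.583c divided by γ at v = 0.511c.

γ₁ = 1/√(1 - 0.583²) = 1.231
γ₂ = 1/√(1 - 0.511²) = 1.163
γ₁/γ₂ = 1.231/1.163 = 1.058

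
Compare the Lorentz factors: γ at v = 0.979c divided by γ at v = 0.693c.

γ₁ = 1/√(1 - 0.979²) = 4.905
γ₂ = 1/√(1 - 0.693²) = 1.387
γ₁/γ₂ = 4.905/1.387 = 3.536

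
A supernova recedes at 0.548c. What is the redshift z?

β = 0.548
(1+β)/(1-β) = 1.548/0.452 = 3.4248
√(3.4248) = 1.8506
z = 1.8506 - 1 = 0.8506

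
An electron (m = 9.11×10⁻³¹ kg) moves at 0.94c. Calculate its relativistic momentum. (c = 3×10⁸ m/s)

γ = 1/√(1 - 0.94²) = 2.931
v = 0.94 × 3×10⁸ = 2.820×10⁸ m/s
p = γmv = 2.931 × 9.11×10⁻³¹ × 2.820×10⁸ = 7.530×10⁻²² kg·m/s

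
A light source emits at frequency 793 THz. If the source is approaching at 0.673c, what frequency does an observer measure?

β = v/c = 0.673
(1+β)/(1-β) = 1.673/0.327 = 5.116
Doppler factor = √(5.116) = 2.262
f_obs = 793 × 2.262 = 1794 THz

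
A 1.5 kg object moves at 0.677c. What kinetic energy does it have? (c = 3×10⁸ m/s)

γ = 1/√(1 - 0.677²) = 1.35873
γ - 1 = 0.35873
KE = (γ-1)mc² = 0.35873 × 1.5 × (3×10⁸)² = 4.843×10¹⁶ J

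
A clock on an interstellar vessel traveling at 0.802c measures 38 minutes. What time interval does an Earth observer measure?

Proper time Δt₀ = 38 minutes
γ = 1/√(1 - 0.802²) = 1.6741
Δt = γΔt₀ = 1.6741 × 38 = 63.62 minutes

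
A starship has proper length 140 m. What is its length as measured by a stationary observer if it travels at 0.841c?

Proper length L₀ = 140 m
γ = 1/√(1 - 0.841²) = 1.84831
L = L₀/γ = 140/1.84831 = 75.74 m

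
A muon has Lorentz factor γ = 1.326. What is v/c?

From γ = 1/√(1 - v²/c²):
1/γ² = 1/1.326² = 0.5687
v²/c² = 1 - 0.5687 = 0.4313
v/c = √(0.4313) = 0.6567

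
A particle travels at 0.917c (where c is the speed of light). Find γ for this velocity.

v/c = 0.917, so (v/c)² = 0.840889
1 - (v/c)² = 0.159111
γ = 1/√(0.159111) = 2.507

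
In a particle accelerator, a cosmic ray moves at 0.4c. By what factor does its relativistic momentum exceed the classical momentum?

p_rel = γmv, p_class = mv
Ratio = γ = 1/√(1 - 0.4²)
= 1/√(0.84) = 1.091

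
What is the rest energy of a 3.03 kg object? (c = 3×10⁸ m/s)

c² = (3×10⁸)² = 9.000×10¹⁶ m²/s²
E₀ = mc² = 3.03 × 9.000×10¹⁶ = 2.727×10¹⁷ J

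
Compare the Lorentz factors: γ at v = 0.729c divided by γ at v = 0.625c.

γ₁ = 1/√(1 - 0.729²) = 1.4609
γ₂ = 1/√(1 - 0.625²) = 1.2810
γ₁/γ₂ = 1.4609/1.2810 = 1.140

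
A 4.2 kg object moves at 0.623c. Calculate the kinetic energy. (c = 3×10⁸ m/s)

γ = 1/√(1 - 0.623²) = 1.2784
γ - 1 = 0.2784
KE = (γ-1)mc² = 0.2784 × 4.2 × (3×10⁸)² = 1.052×10¹⁷ J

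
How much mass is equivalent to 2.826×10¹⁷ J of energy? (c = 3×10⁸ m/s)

From E = mc², we get m = E/c²
c² = (3×10⁸)² = 9×10¹⁶ m²/s²
m = 2.826×10¹⁷ / 9×10¹⁶ = 3.140 kg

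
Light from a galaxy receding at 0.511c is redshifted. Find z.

β = 0.511
(1+β)/(1-β) = 1.511/0.489 = 3.090
√(3.090) = 1.7578
z = 1.7578 - 1 = 0.7578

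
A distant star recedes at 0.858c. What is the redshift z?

β = 0.858
(1+β)/(1-β) = 1.858/0.142 = 13.08
√(13.08) = 3.617
z = 3.617 - 1 = 2.617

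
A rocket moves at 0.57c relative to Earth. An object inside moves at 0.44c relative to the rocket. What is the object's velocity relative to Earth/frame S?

u = (u' + v)/(1 + u'v/c²)
Numerator: 0.44 + 0.57 = 1.01
Denominator: 1 + 0.2508 = 1.2508
u = 1.01/1.2508 = 0.8075c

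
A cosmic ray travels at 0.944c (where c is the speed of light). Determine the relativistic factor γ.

v/c = 0.944, so (v/c)² = 0.891136
1 - (v/c)² = 0.108864
γ = 1/√(0.108864) = 3.031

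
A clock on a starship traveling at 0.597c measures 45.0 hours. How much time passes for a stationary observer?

Proper time Δt₀ = 45.0 hours
γ = 1/√(1 - 0.597²) = 1.2465
Δt = γΔt₀ = 1.2465 × 45.0 = 56.09 hours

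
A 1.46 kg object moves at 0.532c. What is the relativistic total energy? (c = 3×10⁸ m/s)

γ = 1/√(1 - 0.532²) = 1.181
mc² = 1.46 × (3×10⁸)² = 1.314×10¹⁷ J
E = γmc² = 1.181 × 1.314×10¹⁷ = 1.552×10¹⁷ J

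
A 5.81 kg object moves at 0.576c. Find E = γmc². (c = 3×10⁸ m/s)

γ = 1/√(1 - 0.576²) = 1.2233
mc² = 5.81 × (3×10⁸)² = 5.229×10¹⁷ J
E = γmc² = 1.2233 × 5.229×10¹⁷ = 6.397×10¹⁷ J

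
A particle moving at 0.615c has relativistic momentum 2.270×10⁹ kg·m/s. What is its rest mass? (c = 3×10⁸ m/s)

γ = 1/√(1 - 0.615²) = 1.2682
v = 0.615 × 3×10⁸ = 1.845×10⁸ m/s
m = p/(γv) = 2.270×10⁹/(1.2682 × 1.845×10⁸) = 9.702 kg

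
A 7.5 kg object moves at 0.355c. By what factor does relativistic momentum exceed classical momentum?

p_rel = γmv, p_class = mv
Ratio = γ = 1/√(1 - 0.355²) = 1.070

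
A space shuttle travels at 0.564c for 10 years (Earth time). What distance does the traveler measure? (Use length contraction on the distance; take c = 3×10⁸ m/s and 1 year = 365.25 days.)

Earth distance: d = v × t = 0.564c × 10 yr = 5.3395×10¹⁶ m
γ = 1.2110
d' = d/γ = 5.3395×10¹⁶/1.2110 = 4.409×10¹⁶ m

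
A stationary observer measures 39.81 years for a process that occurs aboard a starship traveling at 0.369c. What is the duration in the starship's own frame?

Dilated time Δt = 39.81 years
γ = 1/√(1 - 0.369²) = 1.076
Δt₀ = Δt/γ = 39.81/1.076 = 37.00 years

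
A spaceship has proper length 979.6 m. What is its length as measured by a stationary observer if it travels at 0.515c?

Proper length L₀ = 979.6 m
γ = 1/√(1 - 0.515²) = 1.1666
L = L₀/γ = 979.6/1.1666 = 839.7 m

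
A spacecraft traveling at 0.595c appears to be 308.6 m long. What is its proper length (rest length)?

Contracted length L = 308.6 m
γ = 1/√(1 - 0.595²) = 1.2442
L₀ = γL = 1.2442 × 308.6 = 384.0 m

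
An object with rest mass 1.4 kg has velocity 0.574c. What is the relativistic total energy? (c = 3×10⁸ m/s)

γ = 1/√(1 - 0.574²) = 1.2212
mc² = 1.4 × (3×10⁸)² = 1.260×10¹⁷ J
E = γmc² = 1.2212 × 1.260×10¹⁷ = 1.539×10¹⁷ J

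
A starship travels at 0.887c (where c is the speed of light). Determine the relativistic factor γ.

v/c = 0.887, so (v/c)² = 0.786769
1 - (v/c)² = 0.213231
γ = 1/√(0.213231) = 2.166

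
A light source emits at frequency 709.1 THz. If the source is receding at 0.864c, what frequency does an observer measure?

β = v/c = 0.864
(1-β)/(1+β) = 0.136/1.864 = 0.07296
Doppler factor = √(0.07296) = 0.2701
f_obs = 709.1 × 0.2701 = 191.5 THz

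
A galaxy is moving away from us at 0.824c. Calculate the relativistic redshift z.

β = 0.824
(1+β)/(1-β) = 1.824/0.176 = 10.36
√(10.36) = 3.219
z = 3.219 - 1 = 2.219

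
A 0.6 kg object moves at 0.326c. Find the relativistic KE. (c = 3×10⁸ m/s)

γ = 1/√(1 - 0.326²) = 1.05779
γ - 1 = 0.05779
KE = (γ-1)mc² = 0.05779 × 0.6 × (3×10⁸)² = 3.121×10¹⁵ J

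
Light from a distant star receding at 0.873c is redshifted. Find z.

β = 0.873
(1+β)/(1-β) = 1.873/0.127 = 14.748
√(14.748) = 3.840
z = 3.840 - 1 = 2.840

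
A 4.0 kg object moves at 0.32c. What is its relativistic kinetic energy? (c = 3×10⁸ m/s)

γ = 1/√(1 - 0.32²) = 1.0555
γ - 1 = 0.05550
KE = (γ-1)mc² = 0.05550 × 4.0 × (3×10⁸)² = 1.998×10¹⁶ J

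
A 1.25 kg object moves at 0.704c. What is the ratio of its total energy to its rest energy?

E = γmc², E₀ = mc²
E/E₀ = γ = 1/√(1 - 0.704²) = 1.408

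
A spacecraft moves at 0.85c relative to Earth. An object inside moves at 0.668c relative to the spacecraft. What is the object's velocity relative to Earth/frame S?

u = (u' + v)/(1 + u'v/c²)
Numerator: 0.668 + 0.85 = 1.518
Denominator: 1 + 0.5678 = 1.5678
u = 1.518/1.5678 = 0.9682c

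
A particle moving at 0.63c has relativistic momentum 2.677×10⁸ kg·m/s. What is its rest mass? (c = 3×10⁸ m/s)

γ = 1/√(1 - 0.63²) = 1.288
v = 0.63 × 3×10⁸ = 1.890×10⁸ m/s
m = p/(γv) = 2.677×10⁸/(1.288 × 1.890×10⁸) = 1.100 kg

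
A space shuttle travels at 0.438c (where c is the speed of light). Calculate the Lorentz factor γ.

v/c = 0.438, so (v/c)² = 0.191844
1 - (v/c)² = 0.808156
γ = 1/√(0.808156) = 1.112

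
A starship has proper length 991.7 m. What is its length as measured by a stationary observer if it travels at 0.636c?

Proper length L₀ = 991.7 m
γ = 1/√(1 - 0.636²) = 1.2959
L = L₀/γ = 991.7/1.2959 = 765.3 m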